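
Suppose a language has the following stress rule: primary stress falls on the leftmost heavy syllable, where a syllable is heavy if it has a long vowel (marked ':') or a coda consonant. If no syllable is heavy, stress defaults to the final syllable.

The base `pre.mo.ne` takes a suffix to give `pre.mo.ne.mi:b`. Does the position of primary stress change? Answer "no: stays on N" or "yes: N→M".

yes: 3→4

Base `pre.mo.ne` (3 syllables):
  Weights: 1 pre L, 2 mo L, 3 ne L.
  No heavy syllable in the domain; default to the final syllable = syllable 3.
  → primary stress on syllable 3.
Suffixed `pre.mo.ne.mi:b` (4 syllables):
  Weights: 1 pre L, 2 mo L, 3 ne L, 4 mi:b H.
  Heavy syllables in the domain: 4. The leftmost is syllable 4 (mi:b).
  → primary stress on syllable 4.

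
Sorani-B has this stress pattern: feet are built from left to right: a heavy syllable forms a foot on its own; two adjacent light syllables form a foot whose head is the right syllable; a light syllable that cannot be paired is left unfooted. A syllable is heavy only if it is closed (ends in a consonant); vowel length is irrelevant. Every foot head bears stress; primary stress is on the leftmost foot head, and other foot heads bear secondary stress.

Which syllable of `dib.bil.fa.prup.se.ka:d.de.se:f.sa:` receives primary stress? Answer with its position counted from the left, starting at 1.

1

Weights: 1 dib H, 2 bil H, 3 fa L, 4 prup H, 5 se L, 6 ka:d H, 7 de L, 8 se:f H, 9 sa: L.
Parse left to right (heavy = foot alone; LL = one foot; stranded L unfooted): (ˈdib) (ˈbil) fa (ˈprup) se (ˈka:d) de (ˈse:f) sa:.
Foot heads: 1, 2, 4, 6, 8.
Primary stress on the leftmost head = syllable 1.
Primary stress: syllable 1 → ˈdib.bil.fa.prup.se.ka:d.de.se:f.sa:.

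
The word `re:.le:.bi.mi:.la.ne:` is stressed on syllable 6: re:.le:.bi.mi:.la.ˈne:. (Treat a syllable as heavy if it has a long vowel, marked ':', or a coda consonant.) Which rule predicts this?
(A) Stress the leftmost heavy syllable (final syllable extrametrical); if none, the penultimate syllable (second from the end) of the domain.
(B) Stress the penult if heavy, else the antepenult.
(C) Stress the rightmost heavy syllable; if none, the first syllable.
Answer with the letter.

C

Rule A → syllable 1 (observed: 6).
Rule B → syllable 4 (observed: 6).
Rule C → syllable 6 ✓.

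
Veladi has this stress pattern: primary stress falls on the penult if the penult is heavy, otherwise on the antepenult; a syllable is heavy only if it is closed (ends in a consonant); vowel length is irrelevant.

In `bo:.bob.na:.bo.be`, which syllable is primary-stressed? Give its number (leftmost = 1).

3

Weights: 3 na: L, 4 bo L, 5 be L.
The penult (syllable 4, bo) is light, so stress falls on the antepenult (syllable 3, na:).
Primary stress: syllable 3 → bo:.bob.ˈna:.bo.be.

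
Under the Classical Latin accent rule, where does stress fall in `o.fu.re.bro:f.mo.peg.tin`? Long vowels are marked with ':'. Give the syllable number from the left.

6

Classical Latin: stress the penult if heavy (long vowel or closed), else the antepenult.
Weights: 5 mo L, 6 peg H, 7 tin H.
The penult (syllable 6, peg) is heavy, so it takes stress.
Stress on syllable 6: o.fu.re.bro:f.mo.ˈpeg.tin.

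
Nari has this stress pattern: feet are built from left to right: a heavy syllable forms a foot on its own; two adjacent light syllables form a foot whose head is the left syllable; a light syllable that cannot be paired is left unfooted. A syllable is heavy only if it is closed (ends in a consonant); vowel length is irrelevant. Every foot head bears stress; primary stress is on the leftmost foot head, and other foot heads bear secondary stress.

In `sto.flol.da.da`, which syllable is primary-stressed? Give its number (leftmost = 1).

Weights: 1 sto L, 2 flol H, 3 da L, 4 da L.
Parse left to right (heavy = foot alone; LL = one foot; stranded L unfooted): sto (ˈflol) (ˈda.da).
Foot heads: 2, 3.
Primary stress on the leftmost head = syllable 2.
Primary stress: syllable 2 → sto.ˈflol.da.da.

2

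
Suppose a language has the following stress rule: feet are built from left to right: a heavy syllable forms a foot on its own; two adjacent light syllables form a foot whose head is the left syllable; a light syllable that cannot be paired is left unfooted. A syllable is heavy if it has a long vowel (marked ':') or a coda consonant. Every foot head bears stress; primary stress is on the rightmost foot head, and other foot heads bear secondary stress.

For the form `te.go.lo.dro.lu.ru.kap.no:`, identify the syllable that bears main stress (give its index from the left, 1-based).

8

Weights: 1 te L, 2 go L, 3 lo L, 4 dro L, 5 lu L, 6 ru L, 7 kap H, 8 no: H.
Parse left to right (heavy = foot alone; LL = one foot; stranded L unfooted): (ˈte.go) (ˈlo.dro) (ˈlu.ru) (ˈkap) (ˈno:).
Foot heads: 1, 3, 5, 7, 8.
Primary stress on the rightmost head = syllable 8.
Primary stress: syllable 8 → te.go.lo.dro.lu.ru.kap.ˈno:.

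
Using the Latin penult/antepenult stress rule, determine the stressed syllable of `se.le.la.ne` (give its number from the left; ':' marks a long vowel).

2

Classical Latin: stress the penult if heavy (long vowel or closed), else the antepenult.
Weights: 2 le L, 3 la L, 4 ne L.
The penult (syllable 3, la) is light, so stress falls on the antepenult (syllable 2, le).
Stress on syllable 2: se.ˈle.la.ne.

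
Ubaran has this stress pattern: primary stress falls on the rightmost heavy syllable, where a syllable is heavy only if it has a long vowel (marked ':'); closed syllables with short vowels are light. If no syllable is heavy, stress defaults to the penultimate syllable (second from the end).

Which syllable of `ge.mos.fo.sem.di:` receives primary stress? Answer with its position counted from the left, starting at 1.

5

Weights: 1 ge L, 2 mos L, 3 fo L, 4 sem L, 5 di: H.
Heavy syllables in the domain: 5. The rightmost is syllable 5 (di:).
Primary stress: syllable 5 → ge.mos.fo.sem.ˈdi:.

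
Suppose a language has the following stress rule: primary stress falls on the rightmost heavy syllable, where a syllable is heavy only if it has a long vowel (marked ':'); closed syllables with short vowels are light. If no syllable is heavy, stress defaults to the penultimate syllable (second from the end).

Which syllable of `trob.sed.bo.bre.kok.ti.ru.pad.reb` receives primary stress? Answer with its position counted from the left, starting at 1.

Weights: 1 trob L, 2 sed L, 3 bo L, 4 bre L, 5 kok L, 6 ti L, 7 ru L, 8 pad L, 9 reb L.
No heavy syllable in the domain; default to the penultimate syllable (second from the end) = syllable 8.
Primary stress: syllable 8 → trob.sed.bo.bre.kok.ti.ru.ˈpad.reb.

8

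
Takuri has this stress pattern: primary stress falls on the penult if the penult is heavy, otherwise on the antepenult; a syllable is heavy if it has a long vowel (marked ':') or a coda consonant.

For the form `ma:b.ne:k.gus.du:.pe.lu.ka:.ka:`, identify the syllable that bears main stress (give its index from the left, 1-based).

Weights: 6 lu L, 7 ka: H, 8 ka: H.
The penult (syllable 7, ka:) is heavy, so it takes stress.
Primary stress: syllable 7 → ma:b.ne:k.gus.du:.pe.lu.ˈka:.ka:.

7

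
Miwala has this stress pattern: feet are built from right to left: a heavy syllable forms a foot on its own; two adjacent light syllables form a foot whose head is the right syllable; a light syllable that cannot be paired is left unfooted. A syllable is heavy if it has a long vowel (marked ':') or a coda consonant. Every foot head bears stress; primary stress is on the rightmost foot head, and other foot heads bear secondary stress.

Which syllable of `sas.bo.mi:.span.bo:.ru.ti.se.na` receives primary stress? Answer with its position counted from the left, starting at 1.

9

Weights: 1 sas H, 2 bo L, 3 mi: H, 4 span H, 5 bo: H, 6 ru L, 7 ti L, 8 se L, 9 na L.
Parse right to left (heavy = foot alone; LL = one foot; stranded L unfooted): (ˈsas) bo (ˈmi:) (ˈspan) (ˈbo:) (ru.ˈti) (se.ˈna).
Foot heads: 1, 3, 4, 5, 7, 9.
Primary stress on the rightmost head = syllable 9.
Primary stress: syllable 9 → sas.bo.mi:.span.bo:.ru.ti.se.ˈna.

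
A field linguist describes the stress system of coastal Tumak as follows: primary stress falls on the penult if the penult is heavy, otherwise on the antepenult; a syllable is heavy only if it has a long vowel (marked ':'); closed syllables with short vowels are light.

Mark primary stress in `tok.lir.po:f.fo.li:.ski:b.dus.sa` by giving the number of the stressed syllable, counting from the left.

Weights: 6 ski:b H, 7 dus L, 8 sa L.
The penult (syllable 7, dus) is light, so stress falls on the antepenult (syllable 6, ski:b).
Primary stress: syllable 6 → tok.lir.po:f.fo.li:.ˈski:b.dus.sa.

6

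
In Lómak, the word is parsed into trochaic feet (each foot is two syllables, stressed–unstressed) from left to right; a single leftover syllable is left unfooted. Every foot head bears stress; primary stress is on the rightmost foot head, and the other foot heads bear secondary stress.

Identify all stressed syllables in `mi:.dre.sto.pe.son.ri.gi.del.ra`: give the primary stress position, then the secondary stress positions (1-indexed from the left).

primary 7, secondary 1, 3, 5

Parse left to right into trochaic (ˈσσ) feet: (ˈmi:.dre) (ˈsto.pe) (ˈson.ri) (ˈgi.del) ra. Syllable 9 is left unfooted.
Foot heads (stressed positions): 1, 3, 5, 7.
End Rule Rightmost: primary stress on the rightmost head = syllable 7.
Secondary stress on 1, 3, 5: ˌmi:.dre.ˌsto.pe.ˌson.ri.ˈgi.del.ra.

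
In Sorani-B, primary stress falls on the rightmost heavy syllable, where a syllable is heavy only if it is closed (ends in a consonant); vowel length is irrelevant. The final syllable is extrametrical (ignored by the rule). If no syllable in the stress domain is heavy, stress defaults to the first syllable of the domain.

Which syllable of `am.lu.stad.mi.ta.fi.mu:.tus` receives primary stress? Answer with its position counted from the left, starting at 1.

The final syllable (8, tus) is extrametrical; the stress domain is syllables 1–7.
Weights: 1 am H, 2 lu L, 3 stad H, 4 mi L, 5 ta L, 6 fi L, 7 mu: L.
Heavy syllables in the domain: 1, 3. The rightmost is syllable 3 (stad).
Primary stress: syllable 3 → am.lu.ˈstad.mi.ta.fi.mu:.tus.

3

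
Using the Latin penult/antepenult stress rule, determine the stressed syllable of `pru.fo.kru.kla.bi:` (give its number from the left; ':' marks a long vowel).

Classical Latin: stress the penult if heavy (long vowel or closed), else the antepenult.
Weights: 3 kru L, 4 kla L, 5 bi: H.
The penult (syllable 4, kla) is light, so stress falls on the antepenult (syllable 3, kru).
Stress on syllable 3: pru.fo.ˈkru.kla.bi:.

3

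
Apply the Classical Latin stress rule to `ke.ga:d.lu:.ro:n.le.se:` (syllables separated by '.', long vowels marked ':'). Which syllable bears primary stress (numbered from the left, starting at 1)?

Classical Latin: stress the penult if heavy (long vowel or closed), else the antepenult.
Weights: 4 ro:n H, 5 le L, 6 se: H.
The penult (syllable 5, le) is light, so stress falls on the antepenult (syllable 4, ro:n).
Stress on syllable 4: ke.ga:d.lu:.ˈro:n.le.se:.

4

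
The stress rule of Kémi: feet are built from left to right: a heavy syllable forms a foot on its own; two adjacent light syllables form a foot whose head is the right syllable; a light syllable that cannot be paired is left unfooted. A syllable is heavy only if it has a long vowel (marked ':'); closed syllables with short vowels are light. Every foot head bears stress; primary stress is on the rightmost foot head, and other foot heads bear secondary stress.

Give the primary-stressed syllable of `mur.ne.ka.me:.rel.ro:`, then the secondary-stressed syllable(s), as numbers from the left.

primary 6, secondary 2, 4

Weights: 1 mur L, 2 ne L, 3 ka L, 4 me: H, 5 rel L, 6 ro: H.
Parse left to right (heavy = foot alone; LL = one foot; stranded L unfooted): (mur.ˈne) ka (ˈme:) rel (ˈro:).
Foot heads: 2, 4, 6.
Primary stress on the rightmost head = syllable 6.
Secondary stress on 2, 4: mur.ˌne.ka.ˌme:.rel.ˈro:.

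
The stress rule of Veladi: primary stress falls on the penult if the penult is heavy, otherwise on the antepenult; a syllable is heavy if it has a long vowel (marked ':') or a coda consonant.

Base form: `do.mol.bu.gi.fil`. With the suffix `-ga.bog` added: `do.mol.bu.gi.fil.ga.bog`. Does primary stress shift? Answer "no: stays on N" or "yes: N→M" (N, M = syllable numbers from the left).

yes: 3→5

Base `do.mol.bu.gi.fil` (5 syllables):
  Weights: 3 bu L, 4 gi L, 5 fil H.
  The penult (syllable 4, gi) is light, so stress falls on the antepenult (syllable 3, bu).
  → primary stress on syllable 3.
Suffixed `do.mol.bu.gi.fil.ga.bog` (7 syllables):
  Weights: 5 fil H, 6 ga L, 7 bog H.
  The penult (syllable 6, ga) is light, so stress falls on the antepenult (syllable 5, fil).
  → primary stress on syllable 5.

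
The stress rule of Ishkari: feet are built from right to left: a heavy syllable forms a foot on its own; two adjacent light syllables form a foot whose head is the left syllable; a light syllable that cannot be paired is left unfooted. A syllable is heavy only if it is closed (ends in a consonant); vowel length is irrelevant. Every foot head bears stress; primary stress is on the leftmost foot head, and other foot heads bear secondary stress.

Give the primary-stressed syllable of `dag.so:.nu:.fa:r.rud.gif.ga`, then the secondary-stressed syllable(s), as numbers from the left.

Weights: 1 dag H, 2 so: L, 3 nu: L, 4 fa:r H, 5 rud H, 6 gif H, 7 ga L.
Parse right to left (heavy = foot alone; LL = one foot; stranded L unfooted): (ˈdag) (ˈso:.nu:) (ˈfa:r) (ˈrud) (ˈgif) ga.
Foot heads: 1, 2, 4, 5, 6.
Primary stress on the leftmost head = syllable 1.
Secondary stress on 2, 4, 5, 6: ˈdag.ˌso:.nu:.ˌfa:r.ˌrud.ˌgif.ga.

primary 1, secondary 2, 4, 5, 6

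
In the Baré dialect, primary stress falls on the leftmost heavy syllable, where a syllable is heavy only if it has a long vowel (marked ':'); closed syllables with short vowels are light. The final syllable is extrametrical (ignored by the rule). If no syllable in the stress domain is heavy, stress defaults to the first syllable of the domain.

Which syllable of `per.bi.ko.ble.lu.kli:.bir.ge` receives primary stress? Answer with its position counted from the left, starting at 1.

6

The final syllable (8, ge) is extrametrical; the stress domain is syllables 1–7.
Weights: 1 per L, 2 bi L, 3 ko L, 4 ble L, 5 lu L, 6 kli: H, 7 bir L.
Heavy syllables in the domain: 6. The leftmost is syllable 6 (kli:).
Primary stress: syllable 6 → per.bi.ko.ble.lu.ˈkli:.bir.ge.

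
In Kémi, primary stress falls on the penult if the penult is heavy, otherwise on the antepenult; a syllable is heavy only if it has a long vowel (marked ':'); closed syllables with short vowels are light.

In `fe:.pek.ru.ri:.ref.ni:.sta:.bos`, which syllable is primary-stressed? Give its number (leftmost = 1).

7

Weights: 6 ni: H, 7 sta: H, 8 bos L.
The penult (syllable 7, sta:) is heavy, so it takes stress.
Primary stress: syllable 7 → fe:.pek.ru.ri:.ref.ni:.ˈsta:.bos.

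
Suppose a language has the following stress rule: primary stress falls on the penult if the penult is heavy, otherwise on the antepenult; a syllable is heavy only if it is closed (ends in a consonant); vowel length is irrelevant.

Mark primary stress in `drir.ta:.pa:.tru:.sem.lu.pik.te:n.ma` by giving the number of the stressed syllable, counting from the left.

8

Weights: 7 pik H, 8 te:n H, 9 ma L.
The penult (syllable 8, te:n) is heavy, so it takes stress.
Primary stress: syllable 8 → drir.ta:.pa:.tru:.sem.lu.pik.ˈte:n.ma.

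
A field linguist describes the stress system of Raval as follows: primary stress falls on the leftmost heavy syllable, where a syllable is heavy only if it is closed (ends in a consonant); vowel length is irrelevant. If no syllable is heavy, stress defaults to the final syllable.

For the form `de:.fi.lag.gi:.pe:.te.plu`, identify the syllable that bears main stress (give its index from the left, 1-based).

Weights: 1 de: L, 2 fi L, 3 lag H, 4 gi: L, 5 pe: L, 6 te L, 7 plu L.
Heavy syllables in the domain: 3. The leftmost is syllable 3 (lag).
Primary stress: syllable 3 → de:.fi.ˈlag.gi:.pe:.te.plu.

3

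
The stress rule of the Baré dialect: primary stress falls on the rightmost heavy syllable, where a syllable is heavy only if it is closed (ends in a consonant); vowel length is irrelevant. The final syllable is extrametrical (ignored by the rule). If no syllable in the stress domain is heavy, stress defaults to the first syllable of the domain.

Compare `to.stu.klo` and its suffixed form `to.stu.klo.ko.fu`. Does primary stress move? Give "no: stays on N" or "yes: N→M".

no: stays on 1

Base `to.stu.klo` (3 syllables):
  The final syllable (3, klo) is extrametrical; the stress domain is syllables 1–2.
  Weights: 1 to L, 2 stu L.
  No heavy syllable in the domain; default to the first syllable of the domain = syllable 1.
  → primary stress on syllable 1.
Suffixed `to.stu.klo.ko.fu` (5 syllables):
  The final syllable (5, fu) is extrametrical; the stress domain is syllables 1–4.
  Weights: 1 to L, 2 stu L, 3 klo L, 4 ko L.
  No heavy syllable in the domain; default to the first syllable of the domain = syllable 1.
  → primary stress on syllable 1.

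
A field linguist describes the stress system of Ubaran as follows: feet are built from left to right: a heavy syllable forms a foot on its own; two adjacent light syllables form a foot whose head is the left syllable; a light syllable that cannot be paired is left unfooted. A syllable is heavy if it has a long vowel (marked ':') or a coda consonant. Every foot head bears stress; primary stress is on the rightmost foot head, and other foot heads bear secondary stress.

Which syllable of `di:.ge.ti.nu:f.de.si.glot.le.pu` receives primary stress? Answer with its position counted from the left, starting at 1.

8

Weights: 1 di: H, 2 ge L, 3 ti L, 4 nu:f H, 5 de L, 6 si L, 7 glot H, 8 le L, 9 pu L.
Parse left to right (heavy = foot alone; LL = one foot; stranded L unfooted): (ˈdi:) (ˈge.ti) (ˈnu:f) (ˈde.si) (ˈglot) (ˈle.pu).
Foot heads: 1, 2, 4, 5, 7, 8.
Primary stress on the rightmost head = syllable 8.
Primary stress: syllable 8 → di:.ge.ti.nu:f.de.si.glot.ˈle.pu.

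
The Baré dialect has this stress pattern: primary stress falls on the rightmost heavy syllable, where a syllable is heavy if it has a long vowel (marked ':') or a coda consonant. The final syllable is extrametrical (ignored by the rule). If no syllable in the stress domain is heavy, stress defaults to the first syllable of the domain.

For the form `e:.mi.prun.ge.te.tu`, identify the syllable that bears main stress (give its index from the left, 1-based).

3

The final syllable (6, tu) is extrametrical; the stress domain is syllables 1–5.
Weights: 1 e: H, 2 mi L, 3 prun H, 4 ge L, 5 te L.
Heavy syllables in the domain: 1, 3. The rightmost is syllable 3 (prun).
Primary stress: syllable 3 → e:.mi.ˈprun.ge.te.tu.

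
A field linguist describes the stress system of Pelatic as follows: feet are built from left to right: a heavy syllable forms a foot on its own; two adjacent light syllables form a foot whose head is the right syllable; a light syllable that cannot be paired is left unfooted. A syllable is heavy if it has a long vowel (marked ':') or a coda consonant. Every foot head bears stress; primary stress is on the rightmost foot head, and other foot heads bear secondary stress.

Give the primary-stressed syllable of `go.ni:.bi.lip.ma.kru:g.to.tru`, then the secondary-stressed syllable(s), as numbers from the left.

primary 8, secondary 2, 4, 6

Weights: 1 go L, 2 ni: H, 3 bi L, 4 lip H, 5 ma L, 6 kru:g H, 7 to L, 8 tru L.
Parse left to right (heavy = foot alone; LL = one foot; stranded L unfooted): go (ˈni:) bi (ˈlip) ma (ˈkru:g) (to.ˈtru).
Foot heads: 2, 4, 6, 8.
Primary stress on the rightmost head = syllable 8.
Secondary stress on 2, 4, 6: go.ˌni:.bi.ˌlip.ma.ˌkru:g.to.ˈtru.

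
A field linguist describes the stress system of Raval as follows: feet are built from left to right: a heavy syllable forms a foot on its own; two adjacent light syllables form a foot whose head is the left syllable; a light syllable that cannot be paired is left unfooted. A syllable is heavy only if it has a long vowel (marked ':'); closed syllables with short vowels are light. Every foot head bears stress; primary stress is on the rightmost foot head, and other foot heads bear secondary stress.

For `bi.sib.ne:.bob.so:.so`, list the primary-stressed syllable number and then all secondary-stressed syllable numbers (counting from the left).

Weights: 1 bi L, 2 sib L, 3 ne: H, 4 bob L, 5 so: H, 6 so L.
Parse left to right (heavy = foot alone; LL = one foot; stranded L unfooted): (ˈbi.sib) (ˈne:) bob (ˈso:) so.
Foot heads: 1, 3, 5.
Primary stress on the rightmost head = syllable 5.
Secondary stress on 1, 3: ˌbi.sib.ˌne:.bob.ˈso:.so.

primary 5, secondary 1, 3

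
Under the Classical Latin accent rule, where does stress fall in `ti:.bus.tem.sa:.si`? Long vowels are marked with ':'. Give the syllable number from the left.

Classical Latin: stress the penult if heavy (long vowel or closed), else the antepenult.
Weights: 3 tem H, 4 sa: H, 5 si L.
The penult (syllable 4, sa:) is heavy, so it takes stress.
Stress on syllable 4: ti:.bus.tem.ˈsa:.si.

4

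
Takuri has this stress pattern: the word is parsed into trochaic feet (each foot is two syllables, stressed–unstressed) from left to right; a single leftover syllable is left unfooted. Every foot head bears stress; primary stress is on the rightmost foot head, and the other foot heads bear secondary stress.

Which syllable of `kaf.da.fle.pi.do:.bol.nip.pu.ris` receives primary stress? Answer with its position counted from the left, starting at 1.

Parse left to right into trochaic (ˈσσ) feet: (ˈkaf.da) (ˈfle.pi) (ˈdo:.bol) (ˈnip.pu) ris. Syllable 9 is left unfooted.
Foot heads (stressed positions): 1, 3, 5, 7.
End Rule Rightmost: primary stress on the rightmost head = syllable 7.
Primary stress: syllable 7 → kaf.da.fle.pi.do:.bol.ˈnip.pu.ris.

7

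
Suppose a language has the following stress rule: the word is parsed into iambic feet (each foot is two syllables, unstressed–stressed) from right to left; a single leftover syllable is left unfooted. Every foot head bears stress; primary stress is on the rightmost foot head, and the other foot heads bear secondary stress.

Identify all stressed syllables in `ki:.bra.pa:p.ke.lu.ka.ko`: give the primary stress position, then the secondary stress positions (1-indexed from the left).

Parse right to left into iambic (σˈσ) feet: ki: (bra.ˈpa:p) (ke.ˈlu) (ka.ˈko). Syllable 1 is left unfooted.
Foot heads (stressed positions): 3, 5, 7.
End Rule Rightmost: primary stress on the rightmost head = syllable 7.
Secondary stress on 3, 5: ki:.bra.ˌpa:p.ke.ˌlu.ka.ˈko.

primary 7, secondary 3, 5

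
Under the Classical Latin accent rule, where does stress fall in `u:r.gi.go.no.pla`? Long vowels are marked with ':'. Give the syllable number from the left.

3

Classical Latin: stress the penult if heavy (long vowel or closed), else the antepenult.
Weights: 3 go L, 4 no L, 5 pla L.
The penult (syllable 4, no) is light, so stress falls on the antepenult (syllable 3, go).
Stress on syllable 3: u:r.gi.ˈgo.no.pla.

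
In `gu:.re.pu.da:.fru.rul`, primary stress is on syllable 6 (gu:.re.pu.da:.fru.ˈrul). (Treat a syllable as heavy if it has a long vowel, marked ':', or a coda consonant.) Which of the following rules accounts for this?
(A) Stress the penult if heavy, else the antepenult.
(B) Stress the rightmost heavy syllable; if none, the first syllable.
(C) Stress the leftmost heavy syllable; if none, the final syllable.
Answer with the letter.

B

Rule A → syllable 4 (observed: 6).
Rule B → syllable 6 ✓.
Rule C → syllable 1 (observed: 6).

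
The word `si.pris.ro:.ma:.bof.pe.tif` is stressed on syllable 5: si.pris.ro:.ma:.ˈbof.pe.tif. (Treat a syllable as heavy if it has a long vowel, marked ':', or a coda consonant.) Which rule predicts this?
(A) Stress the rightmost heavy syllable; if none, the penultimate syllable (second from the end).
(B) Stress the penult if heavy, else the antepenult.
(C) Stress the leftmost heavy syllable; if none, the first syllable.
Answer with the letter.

Rule A → syllable 7 (observed: 5).
Rule B → syllable 5 ✓.
Rule C → syllable 2 (observed: 5).

B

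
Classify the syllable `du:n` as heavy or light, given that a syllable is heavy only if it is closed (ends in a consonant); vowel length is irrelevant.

`du:n`: long vowel, closed (coda /n/). Closed (coda /n/) → heavy.

heavy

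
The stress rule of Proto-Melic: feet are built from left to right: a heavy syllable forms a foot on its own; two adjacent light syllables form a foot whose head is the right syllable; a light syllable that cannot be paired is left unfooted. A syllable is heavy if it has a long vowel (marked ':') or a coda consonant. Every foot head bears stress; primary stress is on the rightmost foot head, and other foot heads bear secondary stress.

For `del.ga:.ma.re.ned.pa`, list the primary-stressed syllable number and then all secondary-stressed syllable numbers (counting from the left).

primary 5, secondary 1, 2, 4

Weights: 1 del H, 2 ga: H, 3 ma L, 4 re L, 5 ned H, 6 pa L.
Parse left to right (heavy = foot alone; LL = one foot; stranded L unfooted): (ˈdel) (ˈga:) (ma.ˈre) (ˈned) pa.
Foot heads: 1, 2, 4, 5.
Primary stress on the rightmost head = syllable 5.
Secondary stress on 1, 2, 4: ˌdel.ˌga:.ma.ˌre.ˈned.pa.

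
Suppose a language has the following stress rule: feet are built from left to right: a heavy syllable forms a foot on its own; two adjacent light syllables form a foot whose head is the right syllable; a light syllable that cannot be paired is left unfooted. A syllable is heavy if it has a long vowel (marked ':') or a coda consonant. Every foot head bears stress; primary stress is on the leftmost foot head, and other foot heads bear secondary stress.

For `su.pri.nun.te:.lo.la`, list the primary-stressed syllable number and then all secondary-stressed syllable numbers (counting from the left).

Weights: 1 su L, 2 pri L, 3 nun H, 4 te: H, 5 lo L, 6 la L.
Parse left to right (heavy = foot alone; LL = one foot; stranded L unfooted): (su.ˈpri) (ˈnun) (ˈte:) (lo.ˈla).
Foot heads: 2, 3, 4, 6.
Primary stress on the leftmost head = syllable 2.
Secondary stress on 3, 4, 6: su.ˈpri.ˌnun.ˌte:.lo.ˌla.

primary 2, secondary 3, 4, 6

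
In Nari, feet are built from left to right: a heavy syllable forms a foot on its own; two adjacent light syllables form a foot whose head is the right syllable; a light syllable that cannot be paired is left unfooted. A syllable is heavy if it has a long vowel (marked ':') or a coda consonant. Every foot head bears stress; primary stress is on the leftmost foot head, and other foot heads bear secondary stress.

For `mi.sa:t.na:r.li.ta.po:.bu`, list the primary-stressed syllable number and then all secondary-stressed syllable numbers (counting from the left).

Weights: 1 mi L, 2 sa:t H, 3 na:r H, 4 li L, 5 ta L, 6 po: H, 7 bu L.
Parse left to right (heavy = foot alone; LL = one foot; stranded L unfooted): mi (ˈsa:t) (ˈna:r) (li.ˈta) (ˈpo:) bu.
Foot heads: 2, 3, 5, 6.
Primary stress on the leftmost head = syllable 2.
Secondary stress on 3, 5, 6: mi.ˈsa:t.ˌna:r.li.ˌta.ˌpo:.bu.

primary 2, secondary 3, 5, 6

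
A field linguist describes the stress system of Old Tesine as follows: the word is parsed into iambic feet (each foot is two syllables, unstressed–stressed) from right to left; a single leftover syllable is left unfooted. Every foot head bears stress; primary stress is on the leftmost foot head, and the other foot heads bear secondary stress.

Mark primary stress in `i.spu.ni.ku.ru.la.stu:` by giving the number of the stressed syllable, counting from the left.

3

Parse right to left into iambic (σˈσ) feet: i (spu.ˈni) (ku.ˈru) (la.ˈstu:). Syllable 1 is left unfooted.
Foot heads (stressed positions): 3, 5, 7.
End Rule Leftmost: primary stress on the leftmost head = syllable 3.
Primary stress: syllable 3 → i.spu.ˈni.ku.ru.la.stu:.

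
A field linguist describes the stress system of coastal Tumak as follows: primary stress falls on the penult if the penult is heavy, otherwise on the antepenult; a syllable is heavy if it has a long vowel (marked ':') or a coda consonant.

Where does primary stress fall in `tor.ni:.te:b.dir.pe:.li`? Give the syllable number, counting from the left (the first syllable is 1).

5

Weights: 4 dir H, 5 pe: H, 6 li L.
The penult (syllable 5, pe:) is heavy, so it takes stress.
Primary stress: syllable 5 → tor.ni:.te:b.dir.ˈpe:.li.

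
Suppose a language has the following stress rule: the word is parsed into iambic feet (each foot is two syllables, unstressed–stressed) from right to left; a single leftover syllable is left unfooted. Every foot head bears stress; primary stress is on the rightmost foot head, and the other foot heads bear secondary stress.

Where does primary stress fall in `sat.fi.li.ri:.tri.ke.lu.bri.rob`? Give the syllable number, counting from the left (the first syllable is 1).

Parse right to left into iambic (σˈσ) feet: sat (fi.ˈli) (ri:.ˈtri) (ke.ˈlu) (bri.ˈrob). Syllable 1 is left unfooted.
Foot heads (stressed positions): 3, 5, 7, 9.
End Rule Rightmost: primary stress on the rightmost head = syllable 9.
Primary stress: syllable 9 → sat.fi.li.ri:.tri.ke.lu.bri.ˈrob.

9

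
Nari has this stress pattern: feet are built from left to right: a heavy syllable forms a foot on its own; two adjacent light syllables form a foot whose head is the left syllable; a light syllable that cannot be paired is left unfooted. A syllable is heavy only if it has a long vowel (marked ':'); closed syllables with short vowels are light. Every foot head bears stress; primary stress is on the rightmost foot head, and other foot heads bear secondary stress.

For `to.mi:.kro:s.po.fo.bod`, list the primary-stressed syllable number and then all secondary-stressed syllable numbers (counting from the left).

primary 4, secondary 2, 3

Weights: 1 to L, 2 mi: H, 3 kro:s H, 4 po L, 5 fo L, 6 bod L.
Parse left to right (heavy = foot alone; LL = one foot; stranded L unfooted): to (ˈmi:) (ˈkro:s) (ˈpo.fo) bod.
Foot heads: 2, 3, 4.
Primary stress on the rightmost head = syllable 4.
Secondary stress on 2, 3: to.ˌmi:.ˌkro:s.ˈpo.fo.bod.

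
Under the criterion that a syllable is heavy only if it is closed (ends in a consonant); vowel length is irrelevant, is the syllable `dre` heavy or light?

light

`dre`: short vowel, open (no coda). Open (no coda) → light.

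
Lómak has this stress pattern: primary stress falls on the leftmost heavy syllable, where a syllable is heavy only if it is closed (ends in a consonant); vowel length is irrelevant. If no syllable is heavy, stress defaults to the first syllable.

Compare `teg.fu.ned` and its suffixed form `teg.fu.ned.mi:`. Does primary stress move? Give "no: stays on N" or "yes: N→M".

no: stays on 1

Base `teg.fu.ned` (3 syllables):
  Weights: 1 teg H, 2 fu L, 3 ned H.
  Heavy syllables in the domain: 1, 3. The leftmost is syllable 1 (teg).
  → primary stress on syllable 1.
Suffixed `teg.fu.ned.mi:` (4 syllables):
  Weights: 1 teg H, 2 fu L, 3 ned H, 4 mi: L.
  Heavy syllables in the domain: 1, 3. The leftmost is syllable 1 (teg).
  → primary stress on syllable 1.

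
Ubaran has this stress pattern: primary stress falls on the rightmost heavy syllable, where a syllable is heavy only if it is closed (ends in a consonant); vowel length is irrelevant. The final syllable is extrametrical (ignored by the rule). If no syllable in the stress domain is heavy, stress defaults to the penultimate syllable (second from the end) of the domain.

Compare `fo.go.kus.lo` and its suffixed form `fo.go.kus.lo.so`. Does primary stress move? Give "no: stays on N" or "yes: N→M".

Base `fo.go.kus.lo` (4 syllables):
  The final syllable (4, lo) is extrametrical; the stress domain is syllables 1–3.
  Weights: 1 fo L, 2 go L, 3 kus H.
  Heavy syllables in the domain: 3. The rightmost is syllable 3 (kus).
  → primary stress on syllable 3.
Suffixed `fo.go.kus.lo.so` (5 syllables):
  The final syllable (5, so) is extrametrical; the stress domain is syllables 1–4.
  Weights: 1 fo L, 2 go L, 3 kus H, 4 lo L.
  Heavy syllables in the domain: 3. The rightmost is syllable 3 (kus).
  → primary stress on syllable 3.

no: stays on 3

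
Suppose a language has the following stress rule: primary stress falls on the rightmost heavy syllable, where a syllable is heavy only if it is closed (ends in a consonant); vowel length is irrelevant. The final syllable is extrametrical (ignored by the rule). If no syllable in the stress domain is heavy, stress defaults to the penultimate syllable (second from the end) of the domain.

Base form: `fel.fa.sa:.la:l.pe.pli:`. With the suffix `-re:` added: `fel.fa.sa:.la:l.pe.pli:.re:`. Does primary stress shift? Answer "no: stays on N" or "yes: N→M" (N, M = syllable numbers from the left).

no: stays on 4

Base `fel.fa.sa:.la:l.pe.pli:` (6 syllables):
  The final syllable (6, pli:) is extrametrical; the stress domain is syllables 1–5.
  Weights: 1 fel H, 2 fa L, 3 sa: L, 4 la:l H, 5 pe L.
  Heavy syllables in the domain: 1, 4. The rightmost is syllable 4 (la:l).
  → primary stress on syllable 4.
Suffixed `fel.fa.sa:.la:l.pe.pli:.re:` (7 syllables):
  The final syllable (7, re:) is extrametrical; the stress domain is syllables 1–6.
  Weights: 1 fel H, 2 fa L, 3 sa: L, 4 la:l H, 5 pe L, 6 pli: L.
  Heavy syllables in the domain: 1, 4. The rightmost is syllable 4 (la:l).
  → primary stress on syllable 4.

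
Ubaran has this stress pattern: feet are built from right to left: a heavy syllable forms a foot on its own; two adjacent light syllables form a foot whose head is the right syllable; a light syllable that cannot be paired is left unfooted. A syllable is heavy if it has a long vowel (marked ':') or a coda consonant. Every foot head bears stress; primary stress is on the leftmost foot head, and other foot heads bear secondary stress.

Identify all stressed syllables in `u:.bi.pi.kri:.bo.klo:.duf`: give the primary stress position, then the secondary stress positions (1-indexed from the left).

Weights: 1 u: H, 2 bi L, 3 pi L, 4 kri: H, 5 bo L, 6 klo: H, 7 duf H.
Parse right to left (heavy = foot alone; LL = one foot; stranded L unfooted): (ˈu:) (bi.ˈpi) (ˈkri:) bo (ˈklo:) (ˈduf).
Foot heads: 1, 3, 4, 6, 7.
Primary stress on the leftmost head = syllable 1.
Secondary stress on 3, 4, 6, 7: ˈu:.bi.ˌpi.ˌkri:.bo.ˌklo:.ˌduf.

primary 1, secondary 3, 4, 6, 7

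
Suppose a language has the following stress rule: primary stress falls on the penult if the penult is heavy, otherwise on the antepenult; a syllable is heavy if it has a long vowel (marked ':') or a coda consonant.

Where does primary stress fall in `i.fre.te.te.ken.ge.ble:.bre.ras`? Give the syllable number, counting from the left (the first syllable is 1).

Weights: 7 ble: H, 8 bre L, 9 ras H.
The penult (syllable 8, bre) is light, so stress falls on the antepenult (syllable 7, ble:).
Primary stress: syllable 7 → i.fre.te.te.ken.ge.ˈble:.bre.ras.

7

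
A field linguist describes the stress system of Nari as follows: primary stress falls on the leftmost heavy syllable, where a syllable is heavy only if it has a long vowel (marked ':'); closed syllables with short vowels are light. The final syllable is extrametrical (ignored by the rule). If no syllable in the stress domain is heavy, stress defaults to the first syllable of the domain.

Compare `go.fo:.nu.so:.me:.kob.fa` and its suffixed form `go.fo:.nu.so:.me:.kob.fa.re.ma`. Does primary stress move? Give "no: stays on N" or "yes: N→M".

no: stays on 2

Base `go.fo:.nu.so:.me:.kob.fa` (7 syllables):
  The final syllable (7, fa) is extrametrical; the stress domain is syllables 1–6.
  Weights: 1 go L, 2 fo: H, 3 nu L, 4 so: H, 5 me: H, 6 kob L.
  Heavy syllables in the domain: 2, 4, 5. The leftmost is syllable 2 (fo:).
  → primary stress on syllable 2.
Suffixed `go.fo:.nu.so:.me:.kob.fa.re.ma` (9 syllables):
  The final syllable (9, ma) is extrametrical; the stress domain is syllables 1–8.
  Weights: 1 go L, 2 fo: H, 3 nu L, 4 so: H, 5 me: H, 6 kob L, 7 fa L, 8 re L.
  Heavy syllables in the domain: 2, 4, 5. The leftmost is syllable 2 (fo:).
  → primary stress on syllable 2.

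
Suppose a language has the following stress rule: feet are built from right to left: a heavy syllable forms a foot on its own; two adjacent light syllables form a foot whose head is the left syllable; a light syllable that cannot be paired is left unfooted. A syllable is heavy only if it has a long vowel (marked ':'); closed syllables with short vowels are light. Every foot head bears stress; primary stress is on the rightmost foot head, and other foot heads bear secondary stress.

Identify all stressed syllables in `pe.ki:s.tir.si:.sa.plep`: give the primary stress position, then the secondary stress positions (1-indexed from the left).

Weights: 1 pe L, 2 ki:s H, 3 tir L, 4 si: H, 5 sa L, 6 plep L.
Parse right to left (heavy = foot alone; LL = one foot; stranded L unfooted): pe (ˈki:s) tir (ˈsi:) (ˈsa.plep).
Foot heads: 2, 4, 5.
Primary stress on the rightmost head = syllable 5.
Secondary stress on 2, 4: pe.ˌki:s.tir.ˌsi:.ˈsa.plep.

primary 5, secondary 2, 4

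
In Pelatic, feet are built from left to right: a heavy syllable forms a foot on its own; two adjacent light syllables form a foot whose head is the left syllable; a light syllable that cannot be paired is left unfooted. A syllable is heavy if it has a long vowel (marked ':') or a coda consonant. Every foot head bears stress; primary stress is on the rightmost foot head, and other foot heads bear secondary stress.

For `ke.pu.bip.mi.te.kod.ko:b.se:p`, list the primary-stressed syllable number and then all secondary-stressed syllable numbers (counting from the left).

primary 8, secondary 1, 3, 4, 6, 7

Weights: 1 ke L, 2 pu L, 3 bip H, 4 mi L, 5 te L, 6 kod H, 7 ko:b H, 8 se:p H.
Parse left to right (heavy = foot alone; LL = one foot; stranded L unfooted): (ˈke.pu) (ˈbip) (ˈmi.te) (ˈkod) (ˈko:b) (ˈse:p).
Foot heads: 1, 3, 4, 6, 7, 8.
Primary stress on the rightmost head = syllable 8.
Secondary stress on 1, 3, 4, 6, 7: ˌke.pu.ˌbip.ˌmi.te.ˌkod.ˌko:b.ˈse:p.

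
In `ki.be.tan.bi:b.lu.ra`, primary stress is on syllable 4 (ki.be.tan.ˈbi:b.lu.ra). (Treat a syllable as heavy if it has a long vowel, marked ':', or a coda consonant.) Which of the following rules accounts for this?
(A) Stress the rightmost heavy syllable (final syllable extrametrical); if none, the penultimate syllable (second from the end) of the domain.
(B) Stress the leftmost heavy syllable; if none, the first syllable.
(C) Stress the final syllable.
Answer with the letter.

A

Rule A → syllable 4 ✓.
Rule B → syllable 3 (observed: 4).
Rule C → syllable 6 (observed: 4).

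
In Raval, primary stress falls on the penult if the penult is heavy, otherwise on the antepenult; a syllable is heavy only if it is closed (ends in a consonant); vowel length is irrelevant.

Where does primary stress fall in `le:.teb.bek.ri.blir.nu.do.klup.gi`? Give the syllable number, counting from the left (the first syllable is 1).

8

Weights: 7 do L, 8 klup H, 9 gi L.
The penult (syllable 8, klup) is heavy, so it takes stress.
Primary stress: syllable 8 → le:.teb.bek.ri.blir.nu.do.ˈklup.gi.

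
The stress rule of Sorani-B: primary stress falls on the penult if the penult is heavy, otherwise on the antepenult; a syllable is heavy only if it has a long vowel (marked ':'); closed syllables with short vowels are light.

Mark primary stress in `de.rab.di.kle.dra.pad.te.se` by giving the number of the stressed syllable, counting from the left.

Weights: 6 pad L, 7 te L, 8 se L.
The penult (syllable 7, te) is light, so stress falls on the antepenult (syllable 6, pad).
Primary stress: syllable 6 → de.rab.di.kle.dra.ˈpad.te.se.

6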